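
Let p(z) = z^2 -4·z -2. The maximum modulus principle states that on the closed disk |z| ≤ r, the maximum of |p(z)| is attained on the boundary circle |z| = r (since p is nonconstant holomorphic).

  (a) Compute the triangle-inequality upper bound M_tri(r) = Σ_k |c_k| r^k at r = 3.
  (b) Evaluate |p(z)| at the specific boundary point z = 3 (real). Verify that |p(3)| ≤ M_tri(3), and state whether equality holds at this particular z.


Coefficients: c_0 = -2, c_1 = -4, c_2 = 1. Radius r = 3.
Part (a). Triangle bound: M_tri(r) = Σ_k |c_k| r^k
  = |-2|·3^0 + |-4|·3^1 + |1|·3^2
  = 2 + 12 + 9 = 23.
This bounds M(r) := max_{|z|=r} |p(z)| from above; equality holds iff all terms c_k z^k can be made to align in phase at a single z on |z|=r.
Part (b). At z = 3 (real, on the circle |z| = r):
  p(3) = (-2)·3^0 + (-4)·3^1 + (1)·3^2 = -5.
  |p(3)| = 5.
Check: |p(3)| = 5 ≤ 23 = M_tri(3). ✓ Equality does not hold at z = 3 (the coefficients have mixed signs, so the terms do not all align in phase there).

M_tri(3) = 23; |p(3)| = 5; equality at z=3: no.


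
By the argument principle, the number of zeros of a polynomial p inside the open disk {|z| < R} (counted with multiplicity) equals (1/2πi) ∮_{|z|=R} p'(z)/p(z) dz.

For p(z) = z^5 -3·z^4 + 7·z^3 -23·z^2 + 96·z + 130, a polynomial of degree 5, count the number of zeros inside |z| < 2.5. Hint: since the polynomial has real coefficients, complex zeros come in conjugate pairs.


The zeros of p are: (-1 + 3i), (-1 - 3i), (3 + 2i), (3 - 2i), -1.
Their magnitudes are: 3.162, 3.162, 3.606, 3.606, 1.
Zeros with |z| < R = 2.5: -1.
Count = 1.
By the argument principle, (1/2πi) ∮_{|z|=R} p'(z)/p(z) dz equals exactly this count.

Number of zeros inside |z| < 2.5: 1.


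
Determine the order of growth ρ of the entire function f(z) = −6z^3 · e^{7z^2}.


M(r) = max_{|z|=r} |-6|·|z|^3·|e^{7z^2}| = 6·r^3 · e^{7r^2} (the factors attain their maxima compatibly on |z|=r). Then log M(r) = log 6 + 3·log r + 7r^2, dominated by the last term, so log log M(r) ~ 2·log r. The polynomial factor -6z^3 contributes only a log r term and does not affect the order. ρ = 2.
Therefore ρ = 2.

Order ρ = 2.


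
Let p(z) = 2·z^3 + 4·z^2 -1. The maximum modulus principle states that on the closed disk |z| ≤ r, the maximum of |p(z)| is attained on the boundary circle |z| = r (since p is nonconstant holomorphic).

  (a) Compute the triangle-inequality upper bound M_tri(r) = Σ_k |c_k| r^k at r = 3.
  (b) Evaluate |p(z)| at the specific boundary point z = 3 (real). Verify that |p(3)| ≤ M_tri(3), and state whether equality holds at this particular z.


Coefficients: c_0 = -1, c_1 = 0, c_2 = 4, c_3 = 2. Radius r = 3.
Part (a). Triangle bound: M_tri(r) = Σ_k |c_k| r^k
  = |-1|·3^0 + |0|·3^1 + |4|·3^2 + |2|·3^3
  = 1 + 0 + 36 + 54 = 91.
This bounds M(r) := max_{|z|=r} |p(z)| from above; equality holds iff all terms c_k z^k can be made to align in phase at a single z on |z|=r.
Part (b). At z = 3 (real, on the circle |z| = r):
  p(3) = (-1)·3^0 + (0)·3^1 + (4)·3^2 + (2)·3^3 = 89.
  |p(3)| = 89.
Check: |p(3)| = 89 ≤ 91 = M_tri(3). ✓ Equality does not hold at z = 3 (the coefficients have mixed signs, so the terms do not all align in phase there).

M_tri(3) = 91; |p(3)| = 89; equality at z=3: no.


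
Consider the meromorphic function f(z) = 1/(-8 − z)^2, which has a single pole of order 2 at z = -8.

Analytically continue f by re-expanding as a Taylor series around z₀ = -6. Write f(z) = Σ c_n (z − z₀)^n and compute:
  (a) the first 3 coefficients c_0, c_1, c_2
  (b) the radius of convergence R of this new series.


Let w = z − z₀, so z = z₀ + w.
Then -8 − z = -8 − (z₀ + w) = (-8 − z₀) − w = -2 − w.
f(z) = 1/(-2 − w)^2 = (1/(-2)^2) · (1 − w/(-2))^{−2}.
By the binomial series (1−u)^{−2} = Σ_{n≥0} C(n+1, 1) u^n for |u|<1, with u = w/(-2):
  c_n = C(n+1, 1) / (-2)^(n+2).
  c_0 = 1/(-2)^2 = 1/4.
  c_1 = 2/(-2)^3 = -1/4.
  c_2 = 3/(-2)^4 = 3/16.
The series is valid for |w/d| < 1, i.e. |z − z₀| < |d|.
Radius of convergence: R = |-8 − z₀| = |-2| = 2 (distance from z₀ to the singularity z = -8).

c_0 = 1/4, c_1 = -1/4, c_2 = 3/16; R = 2.


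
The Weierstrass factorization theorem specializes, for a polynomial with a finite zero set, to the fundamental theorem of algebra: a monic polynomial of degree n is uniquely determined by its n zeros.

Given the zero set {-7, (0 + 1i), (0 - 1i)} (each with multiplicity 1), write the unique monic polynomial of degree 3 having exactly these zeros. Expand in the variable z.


The polynomial is p(z) = ∏_{α ∈ S} (z − α), where S = {-7, (0 + 1i), (0 - 1i)}.
Expanding the product yields: p(z) = z^3 + 7·z^2 + z + 7.
Note conjugate pairs combine to real quadratics: (z − (0+1i))(z − (0−1i)) = z² + 1.
The resulting polynomial has degree 3 and real coefficients as required.

p(z) = z^3 + 7·z^2 + z + 7.


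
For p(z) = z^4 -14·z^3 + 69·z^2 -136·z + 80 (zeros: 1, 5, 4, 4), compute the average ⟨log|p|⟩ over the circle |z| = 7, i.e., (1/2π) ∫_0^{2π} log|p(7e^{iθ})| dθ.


Zeros: 1, 4, 4, 5; r = 7.
Inside |z| < r: 1, 4, 4, 5. Outside (|z| ≥ r): ∅.
p(0) = 80, so log|p(0)| = log(80) = 4.3820.
Apply Jensen: I(r) = log|p(0)| + Σ_k log(r/|z_k|), summed over zeros inside |z| < r.
  log(r/|z_k|) for z_k = 1: log(7/1) = 1.9459
  log(r/|z_k|) for z_k = 5: log(7/5) = 0.3365
  log(r/|z_k|) for z_k = 4: log(7/4) = 0.5596
  log(r/|z_k|) for z_k = 4: log(7/4) = 0.5596
Sum over inside zeros: 3.4016.
I(r) = log|p(0)| + (inside sum) = 4.3820 + 3.4016 = 7.7836.
Closed form (all zeros inside, monic): I(r) = n·log(r) = 4·log(7) = 7.7836. ✓

I(r) ≈ 7.7836.


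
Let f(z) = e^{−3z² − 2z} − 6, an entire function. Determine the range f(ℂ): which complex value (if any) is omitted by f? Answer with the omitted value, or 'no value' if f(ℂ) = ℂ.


Little Picard bounds the complement of f(ℂ) to at most one point.
The exponent g(z) = −3z² − 2z is a nonconstant polynomial, hence surjective onto ℂ. So e^{g(z)} takes every value in {e^w : w ∈ ℂ} = ℂ ∖ {0}. Adding -6 shifts the range to ℂ ∖ {-6}. f omits exactly -6.

Omitted value: -6.


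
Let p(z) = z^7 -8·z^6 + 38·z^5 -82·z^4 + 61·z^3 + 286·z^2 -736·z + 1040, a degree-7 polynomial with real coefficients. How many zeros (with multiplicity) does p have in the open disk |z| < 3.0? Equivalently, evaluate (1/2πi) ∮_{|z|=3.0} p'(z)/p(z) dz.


The zeros of p are: (2 + 2i), (2 - 2i), (1 + 2i), (1 - 2i), -2, (2 + 3i), (2 - 3i).
Their magnitudes are: 2.828, 2.828, 2.236, 2.236, 2, 3.606, 3.606.
Zeros with |z| < R = 3.0: (2 + 2i), (2 - 2i), (1 + 2i), (1 - 2i), -2.
Count = 5.
By the argument principle, (1/2πi) ∮_{|z|=R} p'(z)/p(z) dz equals exactly this count.

Number of zeros inside |z| < 3.0: 5.


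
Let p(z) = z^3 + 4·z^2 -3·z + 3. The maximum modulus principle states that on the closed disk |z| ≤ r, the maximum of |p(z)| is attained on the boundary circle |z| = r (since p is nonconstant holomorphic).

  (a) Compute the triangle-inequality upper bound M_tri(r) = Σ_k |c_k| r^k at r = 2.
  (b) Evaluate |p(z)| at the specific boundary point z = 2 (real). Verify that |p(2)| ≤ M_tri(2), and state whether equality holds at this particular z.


Coefficients: c_0 = 3, c_1 = -3, c_2 = 4, c_3 = 1. Radius r = 2.
Part (a). Triangle bound: M_tri(r) = Σ_k |c_k| r^k
  = |3|·2^0 + |-3|·2^1 + |4|·2^2 + |1|·2^3
  = 3 + 6 + 16 + 8 = 33.
This bounds M(r) := max_{|z|=r} |p(z)| from above; equality holds iff all terms c_k z^k can be made to align in phase at a single z on |z|=r.
Part (b). At z = 2 (real, on the circle |z| = r):
  p(2) = (3)·2^0 + (-3)·2^1 + (4)·2^2 + (1)·2^3 = 21.
  |p(2)| = 21.
Check: |p(2)| = 21 ≤ 33 = M_tri(2). ✓ Equality does not hold at z = 2 (the coefficients have mixed signs, so the terms do not all align in phase there).

M_tri(2) = 33; |p(2)| = 21; equality at z=2: no.


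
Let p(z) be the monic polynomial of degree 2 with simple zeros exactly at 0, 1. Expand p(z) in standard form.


The polynomial is p(z) = ∏_{α ∈ S} (z − α), where S = {0, 1}.
Expanding the product yields: p(z) = z^2 -z.
The resulting polynomial has degree 2 and real coefficients as required.

p(z) = z^2 -z.


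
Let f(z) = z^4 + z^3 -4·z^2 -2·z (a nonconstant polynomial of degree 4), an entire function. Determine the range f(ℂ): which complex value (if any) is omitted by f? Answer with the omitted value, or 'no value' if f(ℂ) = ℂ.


Little Picard bounds the complement of f(ℂ) to at most one point.
For every w ∈ ℂ, the equation p(z) − w = 0 is a nonconstant polynomial in z and hence has at least one root by the fundamental theorem of algebra. So p is surjective onto ℂ, omitting no value.

Omitted value: no value.


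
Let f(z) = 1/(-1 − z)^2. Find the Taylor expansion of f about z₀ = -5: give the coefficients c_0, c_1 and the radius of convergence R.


Let w = z − z₀, so z = z₀ + w.
Then -1 − z = -1 − (z₀ + w) = (-1 − z₀) − w = 4 − w.
f(z) = 1/(4 − w)^2 = (1/(4)^2) · (1 − w/(4))^{−2}.
By the binomial series (1−u)^{−2} = Σ_{n≥0} C(n+1, 1) u^n for |u|<1, with u = w/(4):
  c_n = C(n+1, 1) / (4)^(n+2).
  c_0 = 1/(4)^2 = 1/16.
  c_1 = 2/(4)^3 = 1/32.
The series is valid for |w/d| < 1, i.e. |z − z₀| < |d|.
Radius of convergence: R = |-1 − z₀| = |4| = 4 (distance from z₀ to the singularity z = -1).

c_0 = 1/16, c_1 = 1/32; R = 4.


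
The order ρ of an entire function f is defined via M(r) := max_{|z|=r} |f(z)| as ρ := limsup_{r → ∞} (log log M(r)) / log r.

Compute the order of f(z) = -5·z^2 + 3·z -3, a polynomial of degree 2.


|f(z)| ≤ Σ|c_k|·r^k = O(r^2) as r → ∞. Polynomial growth is O(e^{r^ε}) for every ε > 0 (since r^2/e^{r^ε} → 0), so ρ ≤ ε for all ε > 0, i.e. ρ = 0. Every nonconstant polynomial has order 0.
Therefore ρ = 0.

Order ρ = 0.


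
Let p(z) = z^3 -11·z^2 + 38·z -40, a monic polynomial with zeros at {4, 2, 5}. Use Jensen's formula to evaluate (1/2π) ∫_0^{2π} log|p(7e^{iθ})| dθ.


Zeros: 2, 4, 5; r = 7.
Inside |z| < r: 2, 4, 5. Outside (|z| ≥ r): ∅.
p(0) = -40, so log|p(0)| = log(40) = 3.6889.
Apply Jensen: I(r) = log|p(0)| + Σ_k log(r/|z_k|), summed over zeros inside |z| < r.
  log(r/|z_k|) for z_k = 4: log(7/4) = 0.5596
  log(r/|z_k|) for z_k = 2: log(7/2) = 1.2528
  log(r/|z_k|) for z_k = 5: log(7/5) = 0.3365
Sum over inside zeros: 2.1489.
I(r) = log|p(0)| + (inside sum) = 3.6889 + 2.1489 = 5.8377.
Closed form (all zeros inside, monic): I(r) = n·log(r) = 3·log(7) = 5.8377. ✓

I(r) ≈ 5.8377.


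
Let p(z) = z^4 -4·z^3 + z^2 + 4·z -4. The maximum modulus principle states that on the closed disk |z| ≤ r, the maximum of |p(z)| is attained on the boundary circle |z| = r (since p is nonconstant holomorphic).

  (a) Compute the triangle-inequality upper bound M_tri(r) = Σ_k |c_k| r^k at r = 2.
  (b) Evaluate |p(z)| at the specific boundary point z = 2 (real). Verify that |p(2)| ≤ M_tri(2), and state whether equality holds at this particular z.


Coefficients: c_0 = -4, c_1 = 4, c_2 = 1, c_3 = -4, c_4 = 1. Radius r = 2.
Part (a). Triangle bound: M_tri(r) = Σ_k |c_k| r^k
  = |-4|·2^0 + |4|·2^1 + |1|·2^2 + |-4|·2^3 + |1|·2^4
  = 4 + 8 + 4 + 32 + 16 = 64.
This bounds M(r) := max_{|z|=r} |p(z)| from above; equality holds iff all terms c_k z^k can be made to align in phase at a single z on |z|=r.
Part (b). At z = 2 (real, on the circle |z| = r):
  p(2) = (-4)·2^0 + (4)·2^1 + (1)·2^2 + (-4)·2^3 + (1)·2^4 = -8.
  |p(2)| = 8.
Check: |p(2)| = 8 ≤ 64 = M_tri(2). ✓ Equality does not hold at z = 2 (the coefficients have mixed signs, so the terms do not all align in phase there).

M_tri(2) = 64; |p(2)| = 8; equality at z=2: no.


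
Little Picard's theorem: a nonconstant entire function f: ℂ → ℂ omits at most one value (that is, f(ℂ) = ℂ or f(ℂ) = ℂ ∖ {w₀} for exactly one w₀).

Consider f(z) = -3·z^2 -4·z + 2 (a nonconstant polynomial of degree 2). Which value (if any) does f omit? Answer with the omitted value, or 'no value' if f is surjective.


Little Picard bounds the complement of f(ℂ) to at most one point.
For every w ∈ ℂ, the equation p(z) − w = 0 is a nonconstant polynomial in z and hence has at least one root by the fundamental theorem of algebra. So p is surjective onto ℂ, omitting no value.

Omitted value: no value.


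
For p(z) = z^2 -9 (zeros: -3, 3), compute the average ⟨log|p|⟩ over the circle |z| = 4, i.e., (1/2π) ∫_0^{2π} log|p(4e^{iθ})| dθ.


Zeros: -3, 3; r = 4.
Inside |z| < r: -3, 3. Outside (|z| ≥ r): ∅.
p(0) = -9, so log|p(0)| = log(9) = 2.1972.
Apply Jensen: I(r) = log|p(0)| + Σ_k log(r/|z_k|), summed over zeros inside |z| < r.
  log(r/|z_k|) for z_k = -3: log(4/3) = 0.2877
  log(r/|z_k|) for z_k = 3: log(4/3) = 0.2877
Sum over inside zeros: 0.5754.
I(r) = log|p(0)| + (inside sum) = 2.1972 + 0.5754 = 2.7726.
Closed form (all zeros inside, monic): I(r) = n·log(r) = 2·log(4) = 2.7726. ✓

I(r) ≈ 2.7726.


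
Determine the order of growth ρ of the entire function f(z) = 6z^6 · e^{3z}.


M(r) = max_{|z|=r} |6|·|z|^6·|e^{3z}| = 6·r^6 · e^{3r^1} (the factors attain their maxima compatibly on |z|=r). Then log M(r) = log 6 + 6·log r + 3r^1, dominated by the last term, so log log M(r) ~ 1·log r. The polynomial factor 6z^6 contributes only a log r term and does not affect the order. ρ = 1.
Therefore ρ = 1.

Order ρ = 1.


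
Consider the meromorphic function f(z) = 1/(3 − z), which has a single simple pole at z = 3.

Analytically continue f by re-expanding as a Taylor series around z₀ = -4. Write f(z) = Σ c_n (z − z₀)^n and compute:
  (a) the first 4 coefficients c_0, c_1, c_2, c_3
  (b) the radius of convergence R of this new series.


Let w = z − z₀, so z = z₀ + w.
Then 3 − z = 3 − (z₀ + w) = (3 − z₀) − w = 7 − w.
f(z) = 1/(7 − w) = (1/(7)) · 1/(1 − w/(7)) = Σ_{n≥0} w^n / (7)^(n+1).
So c_n = 1/(7)^(n+1):
  c_0 = 1/(7)^1 = 1/7.
  c_1 = 1/(7)^2 = 1/49.
  c_2 = 1/(7)^3 = 1/343.
  c_3 = 1/(7)^4 = 1/2401.
The series is valid for |w/d| < 1, i.e. |z − z₀| < |d|.
Radius of convergence: R = |3 − z₀| = |7| = 7 (distance from z₀ to the singularity z = 3).

c_0 = 1/7, c_1 = 1/49, c_2 = 1/343, c_3 = 1/2401; R = 7.


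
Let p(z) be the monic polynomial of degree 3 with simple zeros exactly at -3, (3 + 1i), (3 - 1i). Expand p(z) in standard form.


The polynomial is p(z) = ∏_{α ∈ S} (z − α), where S = {-3, (3 + 1i), (3 - 1i)}.
Expanding the product yields: p(z) = z^3 -3·z^2 -8·z + 30.
Note conjugate pairs combine to real quadratics: (z − (3+1i))(z − (3−1i)) = z² − 6z + 10.
The resulting polynomial has degree 3 and real coefficients as required.

p(z) = z^3 -3·z^2 -8·z + 30.


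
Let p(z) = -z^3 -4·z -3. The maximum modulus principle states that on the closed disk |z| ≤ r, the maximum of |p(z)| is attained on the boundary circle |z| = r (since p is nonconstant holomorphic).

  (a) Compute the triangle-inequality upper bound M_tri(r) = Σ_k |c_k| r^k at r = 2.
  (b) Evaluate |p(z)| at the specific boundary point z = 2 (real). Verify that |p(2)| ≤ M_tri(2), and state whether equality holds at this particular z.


Coefficients: c_0 = -3, c_1 = -4, c_2 = 0, c_3 = -1. Radius r = 2.
Part (a). Triangle bound: M_tri(r) = Σ_k |c_k| r^k
  = |-3|·2^0 + |-4|·2^1 + |0|·2^2 + |-1|·2^3
  = 3 + 8 + 0 + 8 = 19.
This bounds M(r) := max_{|z|=r} |p(z)| from above; equality holds iff all terms c_k z^k can be made to align in phase at a single z on |z|=r.
Part (b). At z = 2 (real, on the circle |z| = r):
  p(2) = (-3)·2^0 + (-4)·2^1 + (0)·2^2 + (-1)·2^3 = -19.
  |p(2)| = 19.
Since all nonzero coefficients share the same sign, |p(2)| = 19 = M_tri(2); the triangle bound is attained at z = 2, so in fact M(r) = 19.

M_tri(2) = 19; |p(2)| = 19; equality at z=2: yes.


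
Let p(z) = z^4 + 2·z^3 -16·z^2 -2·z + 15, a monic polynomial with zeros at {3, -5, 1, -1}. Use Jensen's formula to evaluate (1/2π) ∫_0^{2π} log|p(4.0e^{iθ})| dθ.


Zeros: -5, -1, 1, 3; r = 4.0.
Inside |z| < r: -1, 1, 3. Outside (|z| ≥ r): -5.
p(0) = 15, so log|p(0)| = log(15) = 2.7081.
Apply Jensen: I(r) = log|p(0)| + Σ_k log(r/|z_k|), summed over zeros inside |z| < r.
  log(r/|z_k|) for z_k = 3: log(4.0/3) = 0.2877
  log(r/|z_k|) for z_k = 1: log(4.0/1) = 1.3863
  log(r/|z_k|) for z_k = -1: log(4.0/1) = 1.3863
  Outside zeros (-5) contribute nothing to the Jensen sum.
Sum over inside zeros: 3.0603.
I(r) = log|p(0)| + (inside sum) = 2.7081 + 3.0603 = 5.7683.
Note: since some zeros are outside |z| ≤ r, the simplified n·log(r) form does NOT apply — only the inside zeros contribute.

I(r) ≈ 5.7683.


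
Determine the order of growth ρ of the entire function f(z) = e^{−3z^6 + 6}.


|e^{−3z^6 + 6}| = e^{Re(-3·z^6) + 6} ≤ e^{3|z|^6 + 6} = e^{3r^6 + 6} on |z| = r, so ρ ≤ 6. Choosing z on |z|=r so that -3·z^6 is real positive (always possible by picking arg z appropriately) gives |f(z)| = e^{3r^6 + 6}, matching the bound. The additive constant 6 does not affect log log M(r) ~ 6·log r. Hence ρ = 6.
Therefore ρ = 6.

Order ρ = 6.


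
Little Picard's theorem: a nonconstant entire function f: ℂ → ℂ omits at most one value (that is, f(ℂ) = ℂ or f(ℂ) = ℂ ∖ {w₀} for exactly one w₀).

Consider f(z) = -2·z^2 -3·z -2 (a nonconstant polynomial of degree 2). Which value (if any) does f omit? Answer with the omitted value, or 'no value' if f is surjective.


Little Picard bounds the complement of f(ℂ) to at most one point.
For every w ∈ ℂ, the equation p(z) − w = 0 is a nonconstant polynomial in z and hence has at least one root by the fundamental theorem of algebra. So p is surjective onto ℂ, omitting no value.

Omitted value: no value.


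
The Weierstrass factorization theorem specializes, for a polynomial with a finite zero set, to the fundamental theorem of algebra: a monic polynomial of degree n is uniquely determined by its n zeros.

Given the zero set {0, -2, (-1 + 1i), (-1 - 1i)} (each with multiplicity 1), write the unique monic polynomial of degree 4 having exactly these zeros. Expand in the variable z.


The polynomial is p(z) = ∏_{α ∈ S} (z − α), where S = {0, -2, (-1 + 1i), (-1 - 1i)}.
Expanding the product yields: p(z) = z^4 + 4·z^3 + 6·z^2 + 4·z.
Note conjugate pairs combine to real quadratics: (z − (-1+1i))(z − (-1−1i)) = z² + 2z + 2.
The resulting polynomial has degree 4 and real coefficients as required.

p(z) = z^4 + 4·z^3 + 6·z^2 + 4·z.


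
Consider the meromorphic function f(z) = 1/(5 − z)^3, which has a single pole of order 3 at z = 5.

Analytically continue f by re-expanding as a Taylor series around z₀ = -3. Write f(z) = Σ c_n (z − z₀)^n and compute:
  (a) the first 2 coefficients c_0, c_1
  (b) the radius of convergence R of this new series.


Let w = z − z₀, so z = z₀ + w.
Then 5 − z = 5 − (z₀ + w) = (5 − z₀) − w = 8 − w.
f(z) = 1/(8 − w)^3 = (1/(8)^3) · (1 − w/(8))^{−3}.
By the binomial series (1−u)^{−3} = Σ_{n≥0} C(n+2, 2) u^n for |u|<1, with u = w/(8):
  c_n = C(n+2, 2) / (8)^(n+3).
  c_0 = 1/(8)^3 = 1/512.
  c_1 = 3/(8)^4 = 3/4096.
The series is valid for |w/d| < 1, i.e. |z − z₀| < |d|.
Radius of convergence: R = |5 − z₀| = |8| = 8 (distance from z₀ to the singularity z = 5).

c_0 = 1/512, c_1 = 3/4096; R = 8.


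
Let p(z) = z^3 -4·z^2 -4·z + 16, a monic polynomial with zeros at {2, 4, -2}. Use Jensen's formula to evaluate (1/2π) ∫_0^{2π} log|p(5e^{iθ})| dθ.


Zeros: -2, 2, 4; r = 5.
Inside |z| < r: -2, 2, 4. Outside (|z| ≥ r): ∅.
p(0) = 16, so log|p(0)| = log(16) = 2.7726.
Apply Jensen: I(r) = log|p(0)| + Σ_k log(r/|z_k|), summed over zeros inside |z| < r.
  log(r/|z_k|) for z_k = 2: log(5/2) = 0.9163
  log(r/|z_k|) for z_k = 4: log(5/4) = 0.2231
  log(r/|z_k|) for z_k = -2: log(5/2) = 0.9163
Sum over inside zeros: 2.0557.
I(r) = log|p(0)| + (inside sum) = 2.7726 + 2.0557 = 4.8283.
Closed form (all zeros inside, monic): I(r) = n·log(r) = 3·log(5) = 4.8283. ✓

I(r) ≈ 4.8283.


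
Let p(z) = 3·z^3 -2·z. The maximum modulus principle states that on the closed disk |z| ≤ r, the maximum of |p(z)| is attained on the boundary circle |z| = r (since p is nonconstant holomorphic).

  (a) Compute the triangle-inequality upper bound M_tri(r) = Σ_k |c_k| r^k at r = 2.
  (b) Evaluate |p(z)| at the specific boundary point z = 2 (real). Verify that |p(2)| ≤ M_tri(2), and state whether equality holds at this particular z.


Coefficients: c_0 = 0, c_1 = -2, c_2 = 0, c_3 = 3. Radius r = 2.
Part (a). Triangle bound: M_tri(r) = Σ_k |c_k| r^k
  = |0|·2^0 + |-2|·2^1 + |0|·2^2 + |3|·2^3
  = 0 + 4 + 0 + 24 = 28.
This bounds M(r) := max_{|z|=r} |p(z)| from above; equality holds iff all terms c_k z^k can be made to align in phase at a single z on |z|=r.
Part (b). At z = 2 (real, on the circle |z| = r):
  p(2) = (0)·2^0 + (-2)·2^1 + (0)·2^2 + (3)·2^3 = 20.
  |p(2)| = 20.
Check: |p(2)| = 20 ≤ 28 = M_tri(2). ✓ Equality does not hold at z = 2 (the coefficients have mixed signs, so the terms do not all align in phase there).

M_tri(2) = 28; |p(2)| = 20; equality at z=2: no.


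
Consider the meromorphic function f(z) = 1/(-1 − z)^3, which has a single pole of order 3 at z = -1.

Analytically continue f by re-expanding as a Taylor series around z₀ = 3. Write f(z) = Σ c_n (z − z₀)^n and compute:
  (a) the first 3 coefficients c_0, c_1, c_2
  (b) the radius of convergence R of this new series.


Let w = z − z₀, so z = z₀ + w.
Then -1 − z = -1 − (z₀ + w) = (-1 − z₀) − w = -4 − w.
f(z) = 1/(-4 − w)^3 = (1/(-4)^3) · (1 − w/(-4))^{−3}.
By the binomial series (1−u)^{−3} = Σ_{n≥0} C(n+2, 2) u^n for |u|<1, with u = w/(-4):
  c_n = C(n+2, 2) / (-4)^(n+3).
  c_0 = 1/(-4)^3 = -1/64.
  c_1 = 3/(-4)^4 = 3/256.
  c_2 = 6/(-4)^5 = -3/512.
The series is valid for |w/d| < 1, i.e. |z − z₀| < |d|.
Radius of convergence: R = |-1 − z₀| = |-4| = 4 (distance from z₀ to the singularity z = -1).

c_0 = -1/64, c_1 = 3/256, c_2 = -3/512; R = 4.


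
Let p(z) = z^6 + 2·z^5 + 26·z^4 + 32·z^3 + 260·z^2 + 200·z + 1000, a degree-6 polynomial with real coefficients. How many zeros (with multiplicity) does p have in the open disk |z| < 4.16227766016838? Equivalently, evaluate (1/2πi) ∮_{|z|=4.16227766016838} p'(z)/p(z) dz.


The zeros of p are: (-1 + 3i), (-1 - 3i), (1 + 3i), (1 - 3i), (-1 + 3i), (-1 - 3i).
Their magnitudes are: 3.162, 3.162, 3.162, 3.162, 3.162, 3.162.
Zeros with |z| < R = 4.16227766016838: (-1 + 3i), (-1 - 3i), (1 + 3i), (1 - 3i), (-1 + 3i), (-1 - 3i).
Count = 6.
By the argument principle, (1/2πi) ∮_{|z|=R} p'(z)/p(z) dz equals exactly this count.

Number of zeros inside |z| < 4.16227766016838: 6.


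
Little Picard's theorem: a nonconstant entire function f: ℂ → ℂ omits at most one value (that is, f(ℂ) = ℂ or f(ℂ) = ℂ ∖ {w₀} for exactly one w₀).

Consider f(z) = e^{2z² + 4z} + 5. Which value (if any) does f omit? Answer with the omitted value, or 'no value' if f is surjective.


Little Picard bounds the complement of f(ℂ) to at most one point.
The exponent g(z) = 2z² + 4z is a nonconstant polynomial, hence surjective onto ℂ. So e^{g(z)} takes every value in {e^w : w ∈ ℂ} = ℂ ∖ {0}. Adding 5 shifts the range to ℂ ∖ {5}. f omits exactly 5.

Omitted value: 5.


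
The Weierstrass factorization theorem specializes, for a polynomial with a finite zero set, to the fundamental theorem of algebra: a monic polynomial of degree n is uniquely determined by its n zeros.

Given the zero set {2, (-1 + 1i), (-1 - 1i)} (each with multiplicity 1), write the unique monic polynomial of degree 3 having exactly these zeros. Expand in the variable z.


The polynomial is p(z) = ∏_{α ∈ S} (z − α), where S = {2, (-1 + 1i), (-1 - 1i)}.
Expanding the product yields: p(z) = z^3 -2·z -4.
Note conjugate pairs combine to real quadratics: (z − (-1+1i))(z − (-1−1i)) = z² + 2z + 2.
The resulting polynomial has degree 3 and real coefficients as required.

p(z) = z^3 -2·z -4.


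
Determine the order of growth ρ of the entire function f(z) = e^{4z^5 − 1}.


|e^{4z^5 − 1}| = e^{Re(4·z^5) + -1} ≤ e^{4|z|^5 + -1} = e^{4r^5 + -1} on |z| = r, so ρ ≤ 5. Choosing z on |z|=r so that 4·z^5 is real positive (always possible by picking arg z appropriately) gives |f(z)| = e^{4r^5 + -1}, matching the bound. The additive constant -1 does not affect log log M(r) ~ 5·log r. Hence ρ = 5.
Therefore ρ = 5.

Order ρ = 5.


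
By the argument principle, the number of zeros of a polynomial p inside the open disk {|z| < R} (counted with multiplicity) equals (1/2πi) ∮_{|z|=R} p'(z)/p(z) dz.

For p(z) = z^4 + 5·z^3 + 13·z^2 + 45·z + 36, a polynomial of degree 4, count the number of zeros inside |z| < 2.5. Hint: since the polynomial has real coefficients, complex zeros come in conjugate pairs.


The zeros of p are: -1, (0 + 3i), (0 - 3i), -4.
Their magnitudes are: 1, 3, 3, 4.
Zeros with |z| < R = 2.5: -1.
Count = 1.
By the argument principle, (1/2πi) ∮_{|z|=R} p'(z)/p(z) dz equals exactly this count.

Number of zeros inside |z| < 2.5: 1.


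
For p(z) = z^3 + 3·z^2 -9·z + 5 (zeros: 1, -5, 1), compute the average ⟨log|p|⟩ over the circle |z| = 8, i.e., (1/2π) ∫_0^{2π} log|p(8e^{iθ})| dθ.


Zeros: -5, 1, 1; r = 8.
Inside |z| < r: -5, 1, 1. Outside (|z| ≥ r): ∅.
p(0) = 5, so log|p(0)| = log(5) = 1.6094.
Apply Jensen: I(r) = log|p(0)| + Σ_k log(r/|z_k|), summed over zeros inside |z| < r.
  log(r/|z_k|) for z_k = 1: log(8/1) = 2.0794
  log(r/|z_k|) for z_k = -5: log(8/5) = 0.4700
  log(r/|z_k|) for z_k = 1: log(8/1) = 2.0794
Sum over inside zeros: 4.6289.
I(r) = log|p(0)| + (inside sum) = 1.6094 + 4.6289 = 6.2383.
Closed form (all zeros inside, monic): I(r) = n·log(r) = 3·log(8) = 6.2383. ✓

I(r) ≈ 6.2383.


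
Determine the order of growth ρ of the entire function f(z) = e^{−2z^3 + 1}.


|e^{−2z^3 + 1}| = e^{Re(-2·z^3) + 1} ≤ e^{2|z|^3 + 1} = e^{2r^3 + 1} on |z| = r, so ρ ≤ 3. Choosing z on |z|=r so that -2·z^3 is real positive (always possible by picking arg z appropriately) gives |f(z)| = e^{2r^3 + 1}, matching the bound. The additive constant 1 does not affect log log M(r) ~ 3·log r. Hence ρ = 3.
Therefore ρ = 3.

Order ρ = 3.


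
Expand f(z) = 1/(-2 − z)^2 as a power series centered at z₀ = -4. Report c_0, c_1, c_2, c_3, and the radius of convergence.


Let w = z − z₀, so z = z₀ + w.
Then -2 − z = -2 − (z₀ + w) = (-2 − z₀) − w = 2 − w.
f(z) = 1/(2 − w)^2 = (1/(2)^2) · (1 − w/(2))^{−2}.
By the binomial series (1−u)^{−2} = Σ_{n≥0} C(n+1, 1) u^n for |u|<1, with u = w/(2):
  c_n = C(n+1, 1) / (2)^(n+2).
  c_0 = 1/(2)^2 = 1/4.
  c_1 = 2/(2)^3 = 1/4.
  c_2 = 3/(2)^4 = 3/16.
  c_3 = 4/(2)^5 = 1/8.
The series is valid for |w/d| < 1, i.e. |z − z₀| < |d|.
Radius of convergence: R = |-2 − z₀| = |2| = 2 (distance from z₀ to the singularity z = -2).

c_0 = 1/4, c_1 = 1/4, c_2 = 3/16, c_3 = 1/8; R = 2.


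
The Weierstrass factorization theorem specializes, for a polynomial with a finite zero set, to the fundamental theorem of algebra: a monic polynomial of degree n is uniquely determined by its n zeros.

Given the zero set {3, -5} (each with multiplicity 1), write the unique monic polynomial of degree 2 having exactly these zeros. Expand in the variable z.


The polynomial is p(z) = ∏_{α ∈ S} (z − α), where S = {3, -5}.
Expanding the product yields: p(z) = z^2 + 2·z -15.
The resulting polynomial has degree 2 and real coefficients as required.

p(z) = z^2 + 2·z -15.


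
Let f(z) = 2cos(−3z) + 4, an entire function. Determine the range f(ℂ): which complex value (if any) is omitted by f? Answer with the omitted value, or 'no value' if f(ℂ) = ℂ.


Little Picard bounds the complement of f(ℂ) to at most one point.
cos is entire and surjective onto ℂ: for every w ∈ ℂ, cos(ζ) = w has a solution ζ ∈ ℂ (e.g., via the complex inverse arccos). With ζ = −3z this gives z = ζ/(-3). Then 2·cos(−3z) takes every value in 2·ℂ = ℂ, and adding 4 is a bijection of ℂ. So f is surjective and omits no value. (Note: only on the real line is cos bounded by [−1, 1].)

Omitted value: no value.


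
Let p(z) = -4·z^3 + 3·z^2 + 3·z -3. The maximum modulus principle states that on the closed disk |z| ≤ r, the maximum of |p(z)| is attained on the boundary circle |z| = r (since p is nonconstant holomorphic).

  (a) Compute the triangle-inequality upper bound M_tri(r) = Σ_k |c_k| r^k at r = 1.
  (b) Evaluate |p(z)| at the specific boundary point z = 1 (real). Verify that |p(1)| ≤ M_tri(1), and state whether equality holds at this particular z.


Coefficients: c_0 = -3, c_1 = 3, c_2 = 3, c_3 = -4. Radius r = 1.
Part (a). Triangle bound: M_tri(r) = Σ_k |c_k| r^k
  = |-3|·1^0 + |3|·1^1 + |3|·1^2 + |-4|·1^3
  = 3 + 3 + 3 + 4 = 13.
This bounds M(r) := max_{|z|=r} |p(z)| from above; equality holds iff all terms c_k z^k can be made to align in phase at a single z on |z|=r.
Part (b). At z = 1 (real, on the circle |z| = r):
  p(1) = (-3)·1^0 + (3)·1^1 + (3)·1^2 + (-4)·1^3 = -1.
  |p(1)| = 1.
Check: |p(1)| = 1 ≤ 13 = M_tri(1). ✓ Equality does not hold at z = 1 (the coefficients have mixed signs, so the terms do not all align in phase there).

M_tri(1) = 13; |p(1)| = 1; equality at z=1: no.


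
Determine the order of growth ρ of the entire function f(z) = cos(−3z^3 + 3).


Write cos(w) = (e^{iw} ± e^{−iw})/(2 or 2i), so |cos(w)| ≤ e^{|w|}. With w = −3z^3 + 3, |w| ≤ 3r^3 + 3 on |z|=r, giving M(r) ≤ e^{3r^3 + 3} and ρ ≤ 3. For the lower bound, choose z on |z|=r with -3z^3 purely imaginary of modulus 3r^3; then |cos(−3z^3 + 3)| grows like e^{3r^3}/2, so ρ ≥ 3. Hence ρ = 3.
Therefore ρ = 3.

Order ρ = 3.


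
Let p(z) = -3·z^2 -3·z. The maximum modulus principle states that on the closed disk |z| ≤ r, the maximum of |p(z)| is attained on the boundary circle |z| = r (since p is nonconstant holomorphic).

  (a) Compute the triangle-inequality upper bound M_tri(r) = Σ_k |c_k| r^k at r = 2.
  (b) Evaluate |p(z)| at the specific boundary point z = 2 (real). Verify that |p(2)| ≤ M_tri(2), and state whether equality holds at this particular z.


Coefficients: c_0 = 0, c_1 = -3, c_2 = -3. Radius r = 2.
Part (a). Triangle bound: M_tri(r) = Σ_k |c_k| r^k
  = |0|·2^0 + |-3|·2^1 + |-3|·2^2
  = 0 + 6 + 12 = 18.
This bounds M(r) := max_{|z|=r} |p(z)| from above; equality holds iff all terms c_k z^k can be made to align in phase at a single z on |z|=r.
Part (b). At z = 2 (real, on the circle |z| = r):
  p(2) = (0)·2^0 + (-3)·2^1 + (-3)·2^2 = -18.
  |p(2)| = 18.
Since all nonzero coefficients share the same sign, |p(2)| = 18 = M_tri(2); the triangle bound is attained at z = 2, so in fact M(r) = 18.

M_tri(2) = 18; |p(2)| = 18; equality at z=2: yes.


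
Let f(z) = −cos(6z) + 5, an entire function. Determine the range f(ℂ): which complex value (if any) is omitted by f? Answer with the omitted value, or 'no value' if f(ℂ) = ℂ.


Little Picard bounds the complement of f(ℂ) to at most one point.
cos is entire and surjective onto ℂ: for every w ∈ ℂ, cos(ζ) = w has a solution ζ ∈ ℂ (e.g., via the complex inverse arccos). With ζ = 6z this gives z = ζ/(6). Then -1·cos(6z) takes every value in -1·ℂ = ℂ, and adding 5 is a bijection of ℂ. So f is surjective and omits no value. (Note: only on the real line is cos bounded by [−1, 1].)

Omitted value: no value.


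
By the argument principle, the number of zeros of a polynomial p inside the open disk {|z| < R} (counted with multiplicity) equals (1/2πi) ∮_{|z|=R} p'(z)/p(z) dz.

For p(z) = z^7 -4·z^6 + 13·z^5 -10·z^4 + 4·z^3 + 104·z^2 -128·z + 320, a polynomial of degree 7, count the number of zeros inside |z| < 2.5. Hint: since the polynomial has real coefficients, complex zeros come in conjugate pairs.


The zeros of p are: (0 + 2i), (0 - 2i), (2 + 2i), (2 - 2i), -2, (1 + 2i), (1 - 2i).
Their magnitudes are: 2, 2, 2.828, 2.828, 2, 2.236, 2.236.
Zeros with |z| < R = 2.5: (0 + 2i), (0 - 2i), -2, (1 + 2i), (1 - 2i).
Count = 5.
By the argument principle, (1/2πi) ∮_{|z|=R} p'(z)/p(z) dz equals exactly this count.

Number of zeros inside |z| < 2.5: 5.


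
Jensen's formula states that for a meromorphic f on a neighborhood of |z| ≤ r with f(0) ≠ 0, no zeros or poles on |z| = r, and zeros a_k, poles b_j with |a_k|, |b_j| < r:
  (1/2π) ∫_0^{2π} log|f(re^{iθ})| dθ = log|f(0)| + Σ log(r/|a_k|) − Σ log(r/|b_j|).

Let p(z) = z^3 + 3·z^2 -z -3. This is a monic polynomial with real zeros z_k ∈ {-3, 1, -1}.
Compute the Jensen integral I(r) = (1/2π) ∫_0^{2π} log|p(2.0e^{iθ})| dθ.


Zeros: -3, -1, 1; r = 2.0.
Inside |z| < r: -1, 1. Outside (|z| ≥ r): -3.
p(0) = -3, so log|p(0)| = log(3) = 1.0986.
Apply Jensen: I(r) = log|p(0)| + Σ_k log(r/|z_k|), summed over zeros inside |z| < r.
  log(r/|z_k|) for z_k = 1: log(2.0/1) = 0.6931
  log(r/|z_k|) for z_k = -1: log(2.0/1) = 0.6931
  Outside zeros (-3) contribute nothing to the Jensen sum.
Sum over inside zeros: 1.3863.
I(r) = log|p(0)| + (inside sum) = 1.0986 + 1.3863 = 2.4849.
Note: since some zeros are outside |z| ≤ r, the simplified n·log(r) form does NOT apply — only the inside zeros contribute.

I(r) ≈ 2.4849.


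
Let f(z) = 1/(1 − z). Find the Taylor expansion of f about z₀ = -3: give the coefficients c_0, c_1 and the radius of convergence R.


Let w = z − z₀, so z = z₀ + w.
Then 1 − z = 1 − (z₀ + w) = (1 − z₀) − w = 4 − w.
f(z) = 1/(4 − w) = (1/(4)) · 1/(1 − w/(4)) = Σ_{n≥0} w^n / (4)^(n+1).
So c_n = 1/(4)^(n+1):
  c_0 = 1/(4)^1 = 1/4.
  c_1 = 1/(4)^2 = 1/16.
The series is valid for |w/d| < 1, i.e. |z − z₀| < |d|.
Radius of convergence: R = |1 − z₀| = |4| = 4 (distance from z₀ to the singularity z = 1).

c_0 = 1/4, c_1 = 1/16; R = 4.


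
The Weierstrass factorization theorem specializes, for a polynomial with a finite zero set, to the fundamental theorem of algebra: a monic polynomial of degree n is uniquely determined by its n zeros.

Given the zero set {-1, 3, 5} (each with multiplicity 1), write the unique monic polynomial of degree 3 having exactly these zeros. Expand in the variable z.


The polynomial is p(z) = ∏_{α ∈ S} (z − α), where S = {-1, 3, 5}.
Expanding the product yields: p(z) = z^3 -7·z^2 + 7·z + 15.
The resulting polynomial has degree 3 and real coefficients as required.

p(z) = z^3 -7·z^2 + 7·z + 15.


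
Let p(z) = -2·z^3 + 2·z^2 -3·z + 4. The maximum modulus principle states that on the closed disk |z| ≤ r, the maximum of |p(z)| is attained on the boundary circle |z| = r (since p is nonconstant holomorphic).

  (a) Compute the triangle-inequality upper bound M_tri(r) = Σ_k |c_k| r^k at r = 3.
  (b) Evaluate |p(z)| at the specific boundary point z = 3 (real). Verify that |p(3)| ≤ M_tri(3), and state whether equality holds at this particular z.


Coefficients: c_0 = 4, c_1 = -3, c_2 = 2, c_3 = -2. Radius r = 3.
Part (a). Triangle bound: M_tri(r) = Σ_k |c_k| r^k
  = |4|·3^0 + |-3|·3^1 + |2|·3^2 + |-2|·3^3
  = 4 + 9 + 18 + 54 = 85.
This bounds M(r) := max_{|z|=r} |p(z)| from above; equality holds iff all terms c_k z^k can be made to align in phase at a single z on |z|=r.
Part (b). At z = 3 (real, on the circle |z| = r):
  p(3) = (4)·3^0 + (-3)·3^1 + (2)·3^2 + (-2)·3^3 = -41.
  |p(3)| = 41.
Check: |p(3)| = 41 ≤ 85 = M_tri(3). ✓ Equality does not hold at z = 3 (the coefficients have mixed signs, so the terms do not all align in phase there).

M_tri(3) = 85; |p(3)| = 41; equality at z=3: no.


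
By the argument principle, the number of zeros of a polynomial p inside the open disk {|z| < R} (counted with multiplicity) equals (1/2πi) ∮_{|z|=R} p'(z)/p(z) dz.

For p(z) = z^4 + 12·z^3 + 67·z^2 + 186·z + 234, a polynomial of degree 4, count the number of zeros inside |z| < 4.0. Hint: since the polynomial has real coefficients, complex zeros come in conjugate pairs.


The zeros of p are: (-3 + 2i), (-3 - 2i), (-3 + 3i), (-3 - 3i).
Their magnitudes are: 3.606, 3.606, 4.243, 4.243.
Zeros with |z| < R = 4.0: (-3 + 2i), (-3 - 2i).
Count = 2.
By the argument principle, (1/2πi) ∮_{|z|=R} p'(z)/p(z) dz equals exactly this count.

Number of zeros inside |z| < 4.0: 2.


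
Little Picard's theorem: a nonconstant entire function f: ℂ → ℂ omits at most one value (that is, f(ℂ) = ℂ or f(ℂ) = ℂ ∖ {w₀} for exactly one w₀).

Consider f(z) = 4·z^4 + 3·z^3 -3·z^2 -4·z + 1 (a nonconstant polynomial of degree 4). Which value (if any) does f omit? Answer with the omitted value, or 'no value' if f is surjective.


Little Picard bounds the complement of f(ℂ) to at most one point.
For every w ∈ ℂ, the equation p(z) − w = 0 is a nonconstant polynomial in z and hence has at least one root by the fundamental theorem of algebra. So p is surjective onto ℂ, omitting no value.

Omitted value: no value.


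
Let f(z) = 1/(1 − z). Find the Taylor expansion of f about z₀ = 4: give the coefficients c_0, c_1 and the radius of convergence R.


Let w = z − z₀, so z = z₀ + w.
Then 1 − z = 1 − (z₀ + w) = (1 − z₀) − w = -3 − w.
f(z) = 1/(-3 − w) = (1/(-3)) · 1/(1 − w/(-3)) = Σ_{n≥0} w^n / (-3)^(n+1).
So c_n = 1/(-3)^(n+1):
  c_0 = 1/(-3)^1 = -1/3.
  c_1 = 1/(-3)^2 = 1/9.
The series is valid for |w/d| < 1, i.e. |z − z₀| < |d|.
Radius of convergence: R = |1 − z₀| = |-3| = 3 (distance from z₀ to the singularity z = 1).

c_0 = -1/3, c_1 = 1/9; R = 3.


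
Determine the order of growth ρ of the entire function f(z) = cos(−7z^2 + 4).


Write cos(w) = (e^{iw} ± e^{−iw})/(2 or 2i), so |cos(w)| ≤ e^{|w|}. With w = −7z^2 + 4, |w| ≤ 7r^2 + 4 on |z|=r, giving M(r) ≤ e^{7r^2 + 4} and ρ ≤ 2. For the lower bound, choose z on |z|=r with -7z^2 purely imaginary of modulus 7r^2; then |cos(−7z^2 + 4)| grows like e^{7r^2}/2, so ρ ≥ 2. Hence ρ = 2.
Therefore ρ = 2.

Order ρ = 2.


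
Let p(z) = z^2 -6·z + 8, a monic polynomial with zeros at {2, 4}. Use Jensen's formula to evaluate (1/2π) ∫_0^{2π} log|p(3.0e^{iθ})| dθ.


Zeros: 2, 4; r = 3.0.
Inside |z| < r: 2. Outside (|z| ≥ r): 4.
p(0) = 8, so log|p(0)| = log(8) = 2.0794.
Apply Jensen: I(r) = log|p(0)| + Σ_k log(r/|z_k|), summed over zeros inside |z| < r.
  log(r/|z_k|) for z_k = 2: log(3.0/2) = 0.4055
  Outside zeros (4) contribute nothing to the Jensen sum.
Sum over inside zeros: 0.4055.
I(r) = log|p(0)| + (inside sum) = 2.0794 + 0.4055 = 2.4849.
Note: since some zeros are outside |z| ≤ r, the simplified n·log(r) form does NOT apply — only the inside zeros contribute.

I(r) ≈ 2.4849.


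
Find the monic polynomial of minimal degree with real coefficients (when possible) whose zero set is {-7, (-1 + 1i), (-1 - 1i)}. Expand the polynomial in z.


The polynomial is p(z) = ∏_{α ∈ S} (z − α), where S = {-7, (-1 + 1i), (-1 - 1i)}.
Expanding the product yields: p(z) = z^3 + 9·z^2 + 16·z + 14.
Note conjugate pairs combine to real quadratics: (z − (-1+1i))(z − (-1−1i)) = z² + 2z + 2.
The resulting polynomial has degree 3 and real coefficients as required.

p(z) = z^3 + 9·z^2 + 16·z + 14.


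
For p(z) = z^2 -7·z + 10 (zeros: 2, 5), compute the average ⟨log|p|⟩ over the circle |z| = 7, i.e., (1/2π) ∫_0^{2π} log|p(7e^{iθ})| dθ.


Zeros: 2, 5; r = 7.
Inside |z| < r: 2, 5. Outside (|z| ≥ r): ∅.
p(0) = 10, so log|p(0)| = log(10) = 2.3026.
Apply Jensen: I(r) = log|p(0)| + Σ_k log(r/|z_k|), summed over zeros inside |z| < r.
  log(r/|z_k|) for z_k = 2: log(7/2) = 1.2528
  log(r/|z_k|) for z_k = 5: log(7/5) = 0.3365
Sum over inside zeros: 1.5892.
I(r) = log|p(0)| + (inside sum) = 2.3026 + 1.5892 = 3.8918.
Closed form (all zeros inside, monic): I(r) = n·log(r) = 2·log(7) = 3.8918. ✓

I(r) ≈ 3.8918.


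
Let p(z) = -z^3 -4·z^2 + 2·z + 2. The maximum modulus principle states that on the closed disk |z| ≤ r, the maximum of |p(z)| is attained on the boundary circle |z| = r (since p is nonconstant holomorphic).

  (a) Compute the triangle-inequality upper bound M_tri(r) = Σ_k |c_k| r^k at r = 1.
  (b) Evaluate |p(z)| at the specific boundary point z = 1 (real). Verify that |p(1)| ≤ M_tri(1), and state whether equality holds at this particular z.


Coefficients: c_0 = 2, c_1 = 2, c_2 = -4, c_3 = -1. Radius r = 1.
Part (a). Triangle bound: M_tri(r) = Σ_k |c_k| r^k
  = |2|·1^0 + |2|·1^1 + |-4|·1^2 + |-1|·1^3
  = 2 + 2 + 4 + 1 = 9.
This bounds M(r) := max_{|z|=r} |p(z)| from above; equality holds iff all terms c_k z^k can be made to align in phase at a single z on |z|=r.
Part (b). At z = 1 (real, on the circle |z| = r):
  p(1) = (2)·1^0 + (2)·1^1 + (-4)·1^2 + (-1)·1^3 = -1.
  |p(1)| = 1.
Check: |p(1)| = 1 ≤ 9 = M_tri(1). ✓ Equality does not hold at z = 1 (the coefficients have mixed signs, so the terms do not all align in phase there).

M_tri(1) = 9; |p(1)| = 1; equality at z=1: no.
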